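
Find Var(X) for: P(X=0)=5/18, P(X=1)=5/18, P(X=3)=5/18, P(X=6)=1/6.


E[X] = 19/9, E[X^2] = 79/9
Var(X) = E[X^2] - (E[X])^2 = 79/9 - (19/9)^2 = 350/81

350/81


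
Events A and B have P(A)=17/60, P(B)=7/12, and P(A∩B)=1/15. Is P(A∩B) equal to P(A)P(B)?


P(A)*P(B) = 17/60*7/12 = 119/720
P(A∩B) = 1/15 != 119/720, so not independent

No, A and B are not independent


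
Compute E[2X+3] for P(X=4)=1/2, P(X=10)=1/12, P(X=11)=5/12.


E[2X+3] = sum(g(x)*P(x))
= 11*1/2 + 23*1/12 + 25*5/12
= 107/6

107/6


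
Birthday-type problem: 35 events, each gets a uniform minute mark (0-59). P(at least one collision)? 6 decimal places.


P(all different) = prod((60-i)/60 for i=0..34) = 0.000003
P(at least one match) = 1 - 0.000003 = 0.999997

0.999997


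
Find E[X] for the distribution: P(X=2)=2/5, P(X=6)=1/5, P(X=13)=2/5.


E[X] = sum(x * P(x))
= 2*2/5 + 6*1/5 + 13*2/5
= 36/5

36/5


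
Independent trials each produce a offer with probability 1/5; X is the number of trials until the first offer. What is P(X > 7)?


P(X > 7) = P(first 7 trials all fail) = (1-p)^7 = (4/5)^7 = 16384/78125

16384/78125


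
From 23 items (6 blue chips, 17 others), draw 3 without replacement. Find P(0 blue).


P(X=0) = C(6,0)*C(17,3) / C(23,3)
= 1*680 / 1771
= 680/1771

680/1771


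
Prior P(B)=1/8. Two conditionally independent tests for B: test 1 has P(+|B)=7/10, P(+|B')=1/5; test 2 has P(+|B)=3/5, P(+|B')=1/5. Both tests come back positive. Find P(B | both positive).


After test 1: P(+) = 7/10*1/8 + 1/5*7/8 = 21/80
P(B|+) = (7/80)/(21/80) = 1/3
After test 2 (use post1 as new prior): P(+) = 3/5*1/3 + 1/5*2/3 = 1/3
P(B|+,+) = (1/5)/(1/3) = 3/5

3/5


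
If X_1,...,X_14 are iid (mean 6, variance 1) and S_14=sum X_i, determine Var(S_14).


By independence, Var(S_n) = n*Var(X_1) = 14*1 = 14

14


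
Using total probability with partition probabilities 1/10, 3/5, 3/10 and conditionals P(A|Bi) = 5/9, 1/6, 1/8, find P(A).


P(A) = P(A|B1)P(B1) + P(A|B2)P(B2) + P(A|B3)P(B3)
= 5/9*1/10 + 1/6*3/5 + 1/8*3/10
= 1/18 + 1/10 + 3/80 = 139/720

139/720


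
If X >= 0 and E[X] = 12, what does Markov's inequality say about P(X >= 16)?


Markov: P(X >= a) <= E[X]/a
P(X >= 16) <= 12/16 = 3/4

3/4


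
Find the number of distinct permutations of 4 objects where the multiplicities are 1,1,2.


4! = 24
Denominator: 1!=1 * 1!=1 * 2!=2
Coefficient = 24 / 2 = 12

12


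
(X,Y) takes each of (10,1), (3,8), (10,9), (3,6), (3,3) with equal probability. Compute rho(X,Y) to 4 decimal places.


Cov(X,Y) = -1.1200, Var(X) = 11.7600, Var(Y) = 9.0400
rho = Cov/(sqrt(VarX)*sqrt(VarY)) = -0.1086

-0.1086


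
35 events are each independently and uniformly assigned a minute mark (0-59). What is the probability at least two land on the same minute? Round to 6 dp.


P(all different) = prod((60-i)/60 for i=0..34) = 0.000003
P(at least one match) = 1 - 0.000003 = 0.999997

0.999997


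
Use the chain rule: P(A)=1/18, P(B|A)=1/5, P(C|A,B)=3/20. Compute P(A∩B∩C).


P(A∩B∩C) = P(A) * P(B|A) * P(C|A∩B)
= 1/18 * 1/5 * 3/20
= 1/90 * 3/20 = 1/600

1/600


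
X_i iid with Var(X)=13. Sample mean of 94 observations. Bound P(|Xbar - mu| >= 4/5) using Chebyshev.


Var(Xbar) = Var(X)/n = 13/94
Chebyshev: P(|Xbar-mu| >= 4/5) <= Var(Xbar)/(4/5)^2 = (13/94)/(16/25) = 325/1504

325/1504


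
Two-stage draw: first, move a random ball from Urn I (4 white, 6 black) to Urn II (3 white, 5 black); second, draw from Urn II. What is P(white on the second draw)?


P(transfer white) = 4/10 = 2/5; P(transfer black) = 3/5
If white transferred: Urn II has 4 white of 9, so P(white|white moved) = 4/9
If black transferred: Urn II has 3 white of 9, so P(white|black moved) = 1/3
By total probability: P(white) = 2/5*4/9 + 3/5*1/3 = 17/45

17/45


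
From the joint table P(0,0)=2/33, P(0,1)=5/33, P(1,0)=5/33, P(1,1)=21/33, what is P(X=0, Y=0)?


Read from table: P(X=0, Y=0) = 2/33

2/33


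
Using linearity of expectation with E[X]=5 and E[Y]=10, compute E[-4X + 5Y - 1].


E[-4X + 5Y - 1] = -4*E[X] + 5*E[Y] - 1
= (-4)*(5) + (5)*(10) + (-1)
= -20 + 50 - 1 = 29

29


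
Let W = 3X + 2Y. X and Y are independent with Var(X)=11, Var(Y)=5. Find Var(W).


Independence => Cov(X,Y)=0
Var(3X + 2Y) = 3^2*Var(X) + 2^2*Var(Y)
= 9*11 + 4*5 = 119

119


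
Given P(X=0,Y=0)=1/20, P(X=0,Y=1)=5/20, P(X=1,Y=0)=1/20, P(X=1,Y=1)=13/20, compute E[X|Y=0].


P(Y=0) = 2/20
E[X|Y=0] = (0*1 + 1*1)/2 = 1/2

1/2


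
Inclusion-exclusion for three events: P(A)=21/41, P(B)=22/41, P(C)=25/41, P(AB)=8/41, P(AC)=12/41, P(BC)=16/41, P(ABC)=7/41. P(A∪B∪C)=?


P(A∪B∪C) = P(A)+P(B)+P(C) - P(AB)-P(AC)-P(BC) + P(ABC)
= 21/41+22/41+25/41 - 8/41-12/41-16/41 + 7/41
= 39/41

39/41


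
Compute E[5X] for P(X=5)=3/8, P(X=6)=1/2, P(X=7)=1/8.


E[5X] = sum(g(x)*P(x))
= 25*3/8 + 30*1/2 + 35*1/8
= 115/4

115/4


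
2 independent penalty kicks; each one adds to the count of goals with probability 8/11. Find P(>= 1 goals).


P(at least one) = 1 - P(none)
P(none) = (1 - 8/11)^2 = (3/11)^2 = 9/121
P(at least one) = 1 - 9/121 = 112/121

112/121


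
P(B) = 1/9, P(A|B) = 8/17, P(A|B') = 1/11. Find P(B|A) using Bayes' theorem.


P(A) = P(A|B)P(B) + P(A|B')P(B') = 8/17*1/9 + 1/11*8/9 = 224/1683
P(B|A) = P(A|B)P(B)/P(A) = (8/153)/(224/1683) = 11/28

11/28


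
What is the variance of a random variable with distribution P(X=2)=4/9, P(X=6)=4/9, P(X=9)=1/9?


E[X] = 41/9, E[X^2] = 241/9
Var(X) = E[X^2] - (E[X])^2 = 241/9 - (41/9)^2 = 488/81

488/81


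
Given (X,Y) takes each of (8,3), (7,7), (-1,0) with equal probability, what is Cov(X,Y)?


E[X]=14/3, E[Y]=10/3, E[XY]=73/3
Cov(X,Y) = E[XY] - E[X]E[Y] = 73/3 - 14/3*10/3 = 79/9

79/9


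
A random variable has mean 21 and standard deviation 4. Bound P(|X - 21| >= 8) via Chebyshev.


k = 8/4 = 2
Chebyshev: P(|X-mu| >= k*sigma) <= 1/k^2 = 1/2^2 = 1/4

1/4


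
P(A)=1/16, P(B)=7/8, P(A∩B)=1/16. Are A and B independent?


P(A)*P(B) = 1/16*7/8 = 7/128
P(A∩B) = 1/16 != 7/128, so not independent

No, A and B are not independent


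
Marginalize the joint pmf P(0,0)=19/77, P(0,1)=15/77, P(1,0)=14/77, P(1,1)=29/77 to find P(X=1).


P(X=1) = P(1,0)+P(1,1) = 14/77 + 29/77 = 43/77

43/77


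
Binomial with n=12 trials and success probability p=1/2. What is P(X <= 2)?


P(X<=2) = P(X=0) + P(X=1) + P(X=2)
= 1/4096 + 3/1024 + 33/2048
= 79/4096

79/4096


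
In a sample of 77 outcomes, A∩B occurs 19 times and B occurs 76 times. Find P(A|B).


P(A|B) = P(A∩B)/P(B) = (19/77)/(76/77) = 19/76 = 1/4

1/4


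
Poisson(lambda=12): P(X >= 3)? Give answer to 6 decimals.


P(X>=3) = 1 - P(X<=2) = 1 - (e^(-12)*12^0/0! + e^(-12)*12^1/1! + e^(-12)*12^2/2!)
≈ 1 - (0.0000061442 + 0.0000737305 + 0.0004423833)
= 1 - 0.0005222580 = 0.9994777420
≈ 0.999478

0.999478


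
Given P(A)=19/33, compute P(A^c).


P(A') = 1 - P(A) = 1 - 19/33 = 14/33

14/33


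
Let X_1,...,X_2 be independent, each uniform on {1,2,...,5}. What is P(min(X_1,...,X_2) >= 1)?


P(min >= 1) = P(all X_i >= 1) = (P(X_1 >= 1))^2
= (5/5)^2 = 1^2 = 1

1


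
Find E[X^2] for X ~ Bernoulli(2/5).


For Bernoulli: X in {0,1}
E[X^2] = 0^2*(1-2/5) + 1^2*2/5 = 2/5

2/5


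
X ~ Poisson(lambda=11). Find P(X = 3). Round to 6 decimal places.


P(X=3) = e^(-11) * 11^3 / 3!
≈ 0.00001670170079 * 1331 / 6
≈ 0.003705

0.003705


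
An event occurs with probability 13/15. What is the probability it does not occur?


P(A') = 1 - P(A) = 1 - 13/15 = 2/15

2/15


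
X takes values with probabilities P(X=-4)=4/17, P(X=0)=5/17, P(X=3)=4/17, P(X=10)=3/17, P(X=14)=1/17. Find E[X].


E[X] = sum(x * P(x))
= -4*4/17 + 0*5/17 + 3*4/17 + 10*3/17 + 14*1/17
= 40/17

40/17


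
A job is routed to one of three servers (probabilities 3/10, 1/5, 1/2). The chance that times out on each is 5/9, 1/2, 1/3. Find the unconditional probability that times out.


P(A) = P(A|B1)P(B1) + P(A|B2)P(B2) + P(A|B3)P(B3)
= 5/9*3/10 + 1/2*1/5 + 1/3*1/2
= 1/6 + 1/10 + 1/6 = 13/30

13/30


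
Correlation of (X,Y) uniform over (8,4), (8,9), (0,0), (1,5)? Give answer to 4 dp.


Cov(X,Y) = 8.1250, Var(X) = 14.1875, Var(Y) = 10.2500
rho = Cov/(sqrt(VarX)*sqrt(VarY)) = 0.6738

0.6738


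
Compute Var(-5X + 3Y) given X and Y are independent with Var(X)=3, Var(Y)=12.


Independence => Cov(X,Y)=0
Var(-5X + 3Y) = (-5)^2*Var(X) + 3^2*Var(Y)
= 25*3 + 9*12 = 183

183


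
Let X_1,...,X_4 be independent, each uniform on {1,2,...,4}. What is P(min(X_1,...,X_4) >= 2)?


P(min >= 2) = P(all X_i >= 2) = (P(X_1 >= 2))^4
= (3/4)^4 = 81/256

81/256


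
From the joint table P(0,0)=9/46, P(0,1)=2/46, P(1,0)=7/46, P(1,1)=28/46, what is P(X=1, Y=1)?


Read from table: P(X=1, Y=1) = 28/46 = 14/23

14/23


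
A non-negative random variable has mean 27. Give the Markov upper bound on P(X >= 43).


Markov: P(X >= a) <= E[X]/a
P(X >= 43) <= 27/43

27/43


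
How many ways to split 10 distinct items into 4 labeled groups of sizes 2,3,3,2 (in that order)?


10! = 3628800
Denominator: 2!=2 * 3!=6 * 3!=6 * 2!=2
Coefficient = 3628800 / 144 = 25200

25200


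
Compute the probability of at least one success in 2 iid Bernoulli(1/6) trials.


P(at least one) = 1 - P(none)
P(none) = (1 - 1/6)^2 = (5/6)^2 = 25/36
P(at least one) = 1 - 25/36 = 11/36

11/36


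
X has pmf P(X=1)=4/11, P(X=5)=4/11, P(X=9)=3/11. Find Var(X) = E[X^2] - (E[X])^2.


E[X] = 51/11, E[X^2] = 347/11
Var(X) = E[X^2] - (E[X])^2 = 347/11 - (51/11)^2 = 1216/121

1216/121


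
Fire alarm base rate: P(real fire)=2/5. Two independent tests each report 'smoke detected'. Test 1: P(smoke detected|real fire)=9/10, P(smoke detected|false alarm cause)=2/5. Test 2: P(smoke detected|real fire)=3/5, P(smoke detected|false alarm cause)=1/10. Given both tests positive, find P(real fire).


After test 1: P(+) = 9/10*2/5 + 2/5*3/5 = 3/5
P(B|+) = (9/25)/(3/5) = 3/5
After test 2 (use post1 as new prior): P(+) = 3/5*3/5 + 1/10*2/5 = 2/5
P(B|+,+) = (9/25)/(2/5) = 9/10

9/10


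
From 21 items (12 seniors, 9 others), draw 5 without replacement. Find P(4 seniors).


P(X=4) = C(12,4)*C(9,1) / C(21,5)
= 495*9 / 20349
= 4455/20349 = 495/2261

495/2261


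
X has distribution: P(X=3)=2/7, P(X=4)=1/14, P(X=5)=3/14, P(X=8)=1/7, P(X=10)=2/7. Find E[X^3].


E[X^3] = sum(g(x)*P(x))
= 27*2/7 + 64*1/14 + 125*3/14 + 512*1/7 + 1000*2/7
= 5571/14

5571/14


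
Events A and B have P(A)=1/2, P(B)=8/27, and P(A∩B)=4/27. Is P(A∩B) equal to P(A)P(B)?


P(A)*P(B) = 1/2*8/27 = 4/27
P(A∩B) = 4/27, which equals P(A)P(B), so independent

Yes, A and B are independent


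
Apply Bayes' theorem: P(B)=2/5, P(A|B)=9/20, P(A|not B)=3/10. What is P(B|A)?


P(A) = P(A|B)P(B) + P(A|B')P(B') = 9/20*2/5 + 3/10*3/5 = 9/25
P(B|A) = P(A|B)P(B)/P(A) = (9/50)/(9/25) = 1/2

1/2


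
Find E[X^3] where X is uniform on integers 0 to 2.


E[X^3] = (1/3) * sum(x^3 for x=0..2)
= 9/3 = 3

3


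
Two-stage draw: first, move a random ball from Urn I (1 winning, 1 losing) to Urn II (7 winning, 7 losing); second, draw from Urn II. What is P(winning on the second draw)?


P(transfer winning) = 1/2; P(transfer losing) = 1/2
If winning transferred: Urn II has 8 winning of 15, so P(winning|winning moved) = 8/15
If losing transferred: Urn II has 7 winning of 15, so P(winning|losing moved) = 7/15
By total probability: P(winning) = 1/2*8/15 + 1/2*7/15 = 1/2

1/2


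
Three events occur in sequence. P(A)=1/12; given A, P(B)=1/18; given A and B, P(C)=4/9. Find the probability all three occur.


P(A∩B∩C) = P(A) * P(B|A) * P(C|A∩B)
= 1/12 * 1/18 * 4/9
= 1/216 * 4/9 = 1/486

1/486


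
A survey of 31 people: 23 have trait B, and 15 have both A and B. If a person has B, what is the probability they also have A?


P(A|B) = P(A∩B)/P(B) = (15/31)/(23/31) = 15/23

15/23


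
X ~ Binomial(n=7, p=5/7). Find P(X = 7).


P(X=7) = C(7,7) * p^7 * (1-p)^0
= 1 * 78125/823543 * 1
= 78125/823543

78125/823543


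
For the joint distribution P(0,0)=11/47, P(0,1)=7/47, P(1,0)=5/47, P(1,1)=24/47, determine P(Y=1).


P(Y=1) = P(0,1)+P(1,1) = 7/47 + 24/47 = 31/47

31/47


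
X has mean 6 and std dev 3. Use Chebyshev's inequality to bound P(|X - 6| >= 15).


k = 15/3 = 5
Chebyshev: P(|X-mu| >= k*sigma) <= 1/k^2 = 1/5^2 = 1/25

1/25


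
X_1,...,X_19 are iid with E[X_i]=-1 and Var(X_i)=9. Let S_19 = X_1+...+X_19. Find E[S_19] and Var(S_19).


E[S_n] = n*mu = 19*-1 = -19
Var(S_n) = n*sigma^2 = 19*9 = 171

E[S_19]=-19, Var(S_19)=171


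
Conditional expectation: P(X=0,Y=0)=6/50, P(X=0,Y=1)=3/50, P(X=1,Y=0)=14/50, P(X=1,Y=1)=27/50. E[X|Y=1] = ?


P(Y=1) = 30/50
E[X|Y=1] = (0*3 + 1*27)/30 = 27/30 = 9/10

9/10


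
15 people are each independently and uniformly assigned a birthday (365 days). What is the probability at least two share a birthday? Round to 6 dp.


P(all different) = prod((365-i)/365 for i=0..14) = 0.747099
P(at least one match) = 1 - 0.747099 = 0.252901

0.252901


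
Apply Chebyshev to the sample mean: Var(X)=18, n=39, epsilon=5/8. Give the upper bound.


Var(Xbar) = Var(X)/n = 18/39
Chebyshev: P(|Xbar-mu| >= 5/8) <= Var(Xbar)/(5/8)^2 = (6/13)/(25/64) = 384/325
Bound exceeds 1, so trivial bound: 1

1


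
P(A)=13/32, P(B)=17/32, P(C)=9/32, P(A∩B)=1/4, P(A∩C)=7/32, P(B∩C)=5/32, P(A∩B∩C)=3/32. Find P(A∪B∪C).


P(A∪B∪C) = P(A)+P(B)+P(C) - P(AB)-P(AC)-P(BC) + P(ABC)
= 13/32+17/32+9/32 - 1/4-7/32-5/32 + 3/32
= 11/16

11/16


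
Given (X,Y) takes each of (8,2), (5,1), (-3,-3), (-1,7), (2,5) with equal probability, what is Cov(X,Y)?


E[X]=11/5, E[Y]=12/5, E[XY]=33/5
Cov(X,Y) = E[XY] - E[X]E[Y] = 33/5 - 11/5*12/5 = 33/25

33/25


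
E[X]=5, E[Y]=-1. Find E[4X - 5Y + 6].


E[4X - 5Y + 6] = 4*E[X] - 5*E[Y] + 6
= (4)*(5) + (-5)*(-1) + (6)
= 20 + 5 + 6 = 31

31


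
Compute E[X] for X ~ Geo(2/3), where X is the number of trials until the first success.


For geometric (trials until first success), E[X] = 1/p = 1/(2/3) = 3/2

3/2


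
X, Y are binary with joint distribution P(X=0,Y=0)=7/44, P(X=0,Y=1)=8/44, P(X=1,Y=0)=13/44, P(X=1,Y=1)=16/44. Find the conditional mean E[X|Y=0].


P(Y=0) = 20/44
E[X|Y=0] = (0*7 + 1*13)/20 = 13/20

13/20


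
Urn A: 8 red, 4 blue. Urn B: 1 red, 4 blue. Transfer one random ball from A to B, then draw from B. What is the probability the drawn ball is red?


P(transfer red) = 8/12 = 2/3; P(transfer blue) = 1/3
If red transferred: Urn II has 2 red of 6, so P(red|red moved) = 1/3
If blue transferred: Urn II has 1 red of 6, so P(red|blue moved) = 1/6
By total probability: P(red) = 2/3*1/3 + 1/3*1/6 = 5/18

5/18


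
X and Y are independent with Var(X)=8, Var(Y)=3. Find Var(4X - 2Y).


Independence => Cov(X,Y)=0
Var(4X - 2Y) = 4^2*Var(X) + (-2)^2*Var(Y)
= 16*8 + 4*3 = 140

140


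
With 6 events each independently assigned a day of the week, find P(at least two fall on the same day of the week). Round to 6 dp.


P(all different) = prod((7-i)/7 for i=0..5) = 0.042839
P(at least one match) = 1 - 0.042839 = 0.957161

0.957161


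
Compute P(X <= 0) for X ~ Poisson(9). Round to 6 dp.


P(X<=0) = e^(-9)*9^0/0!
≈ 0.0001234098
≈ 0.000123

0.000123


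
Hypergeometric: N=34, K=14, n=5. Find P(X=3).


P(X=3) = C(14,3)*C(20,2) / C(34,5)
= 364*190 / 278256
= 69160/278256 = 8645/34782

8645/34782


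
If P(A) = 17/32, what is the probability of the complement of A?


P(A') = 1 - P(A) = 1 - 17/32 = 15/32

15/32


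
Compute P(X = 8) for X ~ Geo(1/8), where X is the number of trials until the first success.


P(X=8) = (1-p)^7 * p = (7/8)^7 * 1/8
= 823543/2097152 * 1/8 = 823543/16777216

823543/16777216


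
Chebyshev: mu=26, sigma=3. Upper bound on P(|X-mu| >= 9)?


k = 9/3 = 3
Chebyshev: P(|X-mu| >= k*sigma) <= 1/k^2 = 1/3^2 = 1/9

1/9


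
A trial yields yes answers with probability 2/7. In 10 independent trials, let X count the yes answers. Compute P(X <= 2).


P(X<=2) = P(X=0) + P(X=1) + P(X=2)
= 9765625/282475249 + 39062500/282475249 + 70312500/282475249
= 119140625/282475249

119140625/282475249


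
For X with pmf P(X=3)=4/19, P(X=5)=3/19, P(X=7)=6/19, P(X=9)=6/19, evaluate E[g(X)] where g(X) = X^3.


E[X^3] = sum(g(x)*P(x))
= 27*4/19 + 125*3/19 + 343*6/19 + 729*6/19
= 6915/19

6915/19


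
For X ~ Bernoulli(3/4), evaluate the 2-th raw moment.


For Bernoulli: X in {0,1}
E[X^2] = 0^2*(1-3/4) + 1^2*3/4 = 3/4

3/4


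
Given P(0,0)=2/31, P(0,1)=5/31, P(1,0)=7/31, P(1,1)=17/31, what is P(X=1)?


P(X=1) = P(1,0)+P(1,1) = 7/31 + 17/31 = 24/31

24/31


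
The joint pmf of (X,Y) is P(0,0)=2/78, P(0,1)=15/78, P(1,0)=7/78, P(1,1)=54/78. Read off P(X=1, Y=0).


Read from table: P(X=1, Y=0) = 7/78

7/78


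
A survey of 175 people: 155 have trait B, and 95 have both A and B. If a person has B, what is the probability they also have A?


P(A|B) = P(A∩B)/P(B) = (95/175)/(155/175) = 95/155 = 19/31

19/31


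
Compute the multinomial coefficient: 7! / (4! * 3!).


7! = 5040
Denominator: 4!=24 * 3!=6
Coefficient = 5040 / 144 = 35

35


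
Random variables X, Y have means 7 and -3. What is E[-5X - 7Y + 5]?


E[-5X - 7Y + 5] = -5*E[X] - 7*E[Y] + 5
= (-5)*(7) + (-7)*(-3) + (5)
= -35 + 21 + 5 = -9

-9


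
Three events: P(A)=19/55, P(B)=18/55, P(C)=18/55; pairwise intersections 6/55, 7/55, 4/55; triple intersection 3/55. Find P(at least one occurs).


P(A∪B∪C) = P(A)+P(B)+P(C) - P(AB)-P(AC)-P(BC) + P(ABC)
= 19/55+18/55+18/55 - 6/55-7/55-4/55 + 3/55
= 41/55

41/55


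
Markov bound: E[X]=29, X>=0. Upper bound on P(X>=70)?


Markov: P(X >= a) <= E[X]/a
P(X >= 70) <= 29/70

29/70


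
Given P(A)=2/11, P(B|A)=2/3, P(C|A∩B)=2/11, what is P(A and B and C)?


P(A∩B∩C) = P(A) * P(B|A) * P(C|A∩B)
= 2/11 * 2/3 * 2/11
= 4/33 * 2/11 = 8/363

8/363


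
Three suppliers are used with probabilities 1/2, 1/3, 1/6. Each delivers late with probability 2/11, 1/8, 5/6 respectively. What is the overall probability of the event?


P(A) = P(A|B1)P(B1) + P(A|B2)P(B2) + P(A|B3)P(B3)
= 2/11*1/2 + 1/8*1/3 + 5/6*1/6
= 1/11 + 1/24 + 5/36 = 215/792

215/792


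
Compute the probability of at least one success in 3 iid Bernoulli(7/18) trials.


P(at least one) = 1 - P(none)
P(none) = (1 - 7/18)^3 = (11/18)^3 = 1331/5832
P(at least one) = 1 - 1331/5832 = 4501/5832

4501/5832


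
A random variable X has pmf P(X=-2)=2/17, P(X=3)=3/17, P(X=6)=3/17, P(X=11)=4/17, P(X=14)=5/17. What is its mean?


E[X] = sum(x * P(x))
= -2*2/17 + 3*3/17 + 6*3/17 + 11*4/17 + 14*5/17
= 137/17

137/17


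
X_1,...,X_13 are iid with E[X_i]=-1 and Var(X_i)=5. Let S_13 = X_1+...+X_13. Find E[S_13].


E[S_n] = n*E[X_1] = 13*-1 = -13

-13


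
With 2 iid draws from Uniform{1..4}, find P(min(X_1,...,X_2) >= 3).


P(min >= 3) = P(all X_i >= 3) = (P(X_1 >= 3))^2
= (2/4)^2 = (1/2)^2 = 1/4

1/4


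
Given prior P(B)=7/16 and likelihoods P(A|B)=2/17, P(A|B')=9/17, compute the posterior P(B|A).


P(A) = P(A|B)P(B) + P(A|B')P(B') = 2/17*7/16 + 9/17*9/16 = 95/272
P(B|A) = P(A|B)P(B)/P(A) = (7/136)/(95/272) = 14/95

14/95


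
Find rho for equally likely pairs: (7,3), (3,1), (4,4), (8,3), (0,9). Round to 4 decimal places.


Cov(X,Y) = -4.8000, Var(X) = 8.2400, Var(Y) = 7.2000
rho = Cov/(sqrt(VarX)*sqrt(VarY)) = -0.6232

-0.6232


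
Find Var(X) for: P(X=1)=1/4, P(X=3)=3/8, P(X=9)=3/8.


E[X] = 19/4, E[X^2] = 34
Var(X) = E[X^2] - (E[X])^2 = 34 - (19/4)^2 = 183/16

183/16


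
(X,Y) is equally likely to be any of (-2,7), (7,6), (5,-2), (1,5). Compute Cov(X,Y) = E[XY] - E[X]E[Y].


E[X]=11/4, E[Y]=4, E[XY]=23/4
Cov(X,Y) = E[XY] - E[X]E[Y] = 23/4 - 11/4*4 = -21/4

-21/4


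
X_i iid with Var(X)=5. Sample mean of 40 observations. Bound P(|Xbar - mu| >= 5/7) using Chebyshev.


Var(Xbar) = Var(X)/n = 5/40
Chebyshev: P(|Xbar-mu| >= 5/7) <= Var(Xbar)/(5/7)^2 = (1/8)/(25/49) = 49/200

49/200


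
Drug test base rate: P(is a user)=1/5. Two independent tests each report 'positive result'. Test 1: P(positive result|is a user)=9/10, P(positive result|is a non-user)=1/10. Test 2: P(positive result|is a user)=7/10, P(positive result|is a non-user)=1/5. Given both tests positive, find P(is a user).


After test 1: P(+) = 9/10*1/5 + 1/10*4/5 = 13/50
P(B|+) = (9/50)/(13/50) = 9/13
After test 2 (use post1 as new prior): P(+) = 7/10*9/13 + 1/5*4/13 = 71/130
P(B|+,+) = (63/130)/(71/130) = 63/71

63/71


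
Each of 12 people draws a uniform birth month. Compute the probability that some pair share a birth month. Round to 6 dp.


P(all different) = prod((12-i)/12 for i=0..11) = 0.000054
P(at least one match) = 1 - 0.000054 = 0.999946

0.999946


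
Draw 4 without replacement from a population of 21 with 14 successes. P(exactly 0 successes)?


P(X=0) = C(14,0)*C(7,4) / C(21,4)
= 1*35 / 5985
= 35/5985 = 1/171

1/171


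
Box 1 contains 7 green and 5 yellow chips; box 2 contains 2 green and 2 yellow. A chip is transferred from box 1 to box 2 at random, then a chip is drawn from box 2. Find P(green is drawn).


P(transfer green) = 7/12; P(transfer yellow) = 5/12
If green transferred: Urn II has 3 green of 5, so P(green|green moved) = 3/5
If yellow transferred: Urn II has 2 green of 5, so P(green|yellow moved) = 2/5
By total probability: P(green) = 7/12*3/5 + 5/12*2/5 = 31/60

31/60


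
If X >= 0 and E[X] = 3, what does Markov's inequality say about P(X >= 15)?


Markov: P(X >= a) <= E[X]/a
P(X >= 15) <= 3/15 = 1/5

1/5


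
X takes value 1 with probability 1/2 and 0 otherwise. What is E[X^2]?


For Bernoulli: X in {0,1}
E[X^2] = 0^2*(1-1/2) + 1^2*1/2 = 1/2

1/2


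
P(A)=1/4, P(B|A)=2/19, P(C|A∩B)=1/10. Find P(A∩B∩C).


P(A∩B∩C) = P(A) * P(B|A) * P(C|A∩B)
= 1/4 * 2/19 * 1/10
= 1/38 * 1/10 = 1/380

1/380


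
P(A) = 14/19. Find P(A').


P(A') = 1 - P(A) = 1 - 14/19 = 5/19

5/19


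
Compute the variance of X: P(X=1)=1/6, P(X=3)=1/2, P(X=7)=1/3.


E[X] = 4, E[X^2] = 21
Var(X) = E[X^2] - (E[X])^2 = 21 - (4)^2 = 5

5


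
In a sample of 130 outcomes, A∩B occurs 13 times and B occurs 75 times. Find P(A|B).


P(A|B) = P(A∩B)/P(B) = (13/130)/(75/130) = 13/75

13/75


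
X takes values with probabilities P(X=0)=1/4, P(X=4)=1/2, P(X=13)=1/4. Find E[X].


E[X] = sum(x * P(x))
= 0*1/4 + 4*1/2 + 13*1/4
= 21/4

21/4


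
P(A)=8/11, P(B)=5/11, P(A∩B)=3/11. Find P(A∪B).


P(A∪B) = P(A) + P(B) - P(A∩B)
= 8/11 + 5/11 - 3/11 = 10/11

10/11


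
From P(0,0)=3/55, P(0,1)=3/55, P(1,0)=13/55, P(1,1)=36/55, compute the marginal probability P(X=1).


P(X=1) = P(1,0)+P(1,1) = 13/55 + 36/55 = 49/55

49/55


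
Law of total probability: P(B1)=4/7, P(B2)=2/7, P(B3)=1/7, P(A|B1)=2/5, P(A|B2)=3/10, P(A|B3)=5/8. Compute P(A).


P(A) = P(A|B1)P(B1) + P(A|B2)P(B2) + P(A|B3)P(B3)
= 2/5*4/7 + 3/10*2/7 + 5/8*1/7
= 8/35 + 3/35 + 5/56 = 113/280

113/280


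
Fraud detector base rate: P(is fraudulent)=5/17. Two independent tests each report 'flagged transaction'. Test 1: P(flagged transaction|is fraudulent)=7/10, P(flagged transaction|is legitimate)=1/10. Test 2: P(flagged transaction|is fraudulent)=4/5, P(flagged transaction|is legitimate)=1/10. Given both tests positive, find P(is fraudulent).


After test 1: P(+) = 7/10*5/17 + 1/10*12/17 = 47/170
P(B|+) = (7/34)/(47/170) = 35/47
After test 2 (use post1 as new prior): P(+) = 4/5*35/47 + 1/10*12/47 = 146/235
P(B|+,+) = (28/47)/(146/235) = 70/73

70/73


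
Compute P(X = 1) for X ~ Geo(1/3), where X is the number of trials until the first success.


P(X=1) = (1-p)^0 * p = (2/3)^0 * 1/3
= 1 * 1/3 = 1/3

1/3


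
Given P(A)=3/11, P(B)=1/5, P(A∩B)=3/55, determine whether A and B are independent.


P(A)*P(B) = 3/11*1/5 = 3/55
P(A∩B) = 3/55, which equals P(A)P(B), so independent

Yes, A and B are independent


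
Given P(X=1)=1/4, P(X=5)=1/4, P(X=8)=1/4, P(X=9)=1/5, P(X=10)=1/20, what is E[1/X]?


E[1/X] = sum(g(x)*P(x))
= 1*1/4 + 1/5*1/4 + 1/8*1/4 + 1/9*1/5 + 1/10*1/20
= 2581/7200

2581/7200


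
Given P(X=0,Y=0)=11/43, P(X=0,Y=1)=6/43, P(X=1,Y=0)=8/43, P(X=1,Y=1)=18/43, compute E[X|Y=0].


P(Y=0) = 19/43
E[X|Y=0] = (0*11 + 1*8)/19 = 8/19

8/19


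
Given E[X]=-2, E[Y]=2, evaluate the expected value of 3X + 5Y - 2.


E[3X + 5Y - 2] = 3*E[X] + 5*E[Y] - 2
= (3)*(-2) + (5)*(2) + (-2)
= -6 + 10 - 2 = 2

2


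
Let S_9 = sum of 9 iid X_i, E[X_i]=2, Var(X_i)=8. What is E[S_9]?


E[S_n] = n*E[X_1] = 9*2 = 18

18


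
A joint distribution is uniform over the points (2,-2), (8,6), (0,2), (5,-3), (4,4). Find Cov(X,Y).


E[X]=19/5, E[Y]=7/5, E[XY]=9
Cov(X,Y) = E[XY] - E[X]E[Y] = 9 - 19/5*7/5 = 92/25

92/25


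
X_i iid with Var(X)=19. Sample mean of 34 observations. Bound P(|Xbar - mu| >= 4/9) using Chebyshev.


Var(Xbar) = Var(X)/n = 19/34
Chebyshev: P(|Xbar-mu| >= 4/9) <= Var(Xbar)/(4/9)^2 = (19/34)/(16/81) = 1539/544
Bound exceeds 1, so trivial bound: 1

1


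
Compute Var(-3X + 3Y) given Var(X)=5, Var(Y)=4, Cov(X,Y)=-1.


Var(-3X + 3Y) = (-3)^2*Var(X) + 3^2*Var(Y) + 2*(-3)*3*Cov(X,Y)
= 9*5 + 9*4 - 18*(-1)
= 45 + 36 + 18 = 99

99


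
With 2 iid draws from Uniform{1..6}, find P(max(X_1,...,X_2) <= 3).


P(max <= 3) = P(all X_i <= 3) = (P(X_1 <= 3))^2
= (3/6)^2 = (1/2)^2 = 1/4

1/4


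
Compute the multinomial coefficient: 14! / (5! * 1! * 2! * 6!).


14! = 87178291200
Denominator: 5!=120 * 1!=1 * 2!=2 * 6!=720
Coefficient = 87178291200 / 172800 = 504504

504504


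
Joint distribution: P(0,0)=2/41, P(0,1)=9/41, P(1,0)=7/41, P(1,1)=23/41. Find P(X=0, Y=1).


Read from table: P(X=0, Y=1) = 9/41

9/41


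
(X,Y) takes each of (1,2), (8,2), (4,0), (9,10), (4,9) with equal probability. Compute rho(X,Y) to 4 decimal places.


Cov(X,Y) = 4.8800, Var(X) = 8.5600, Var(Y) = 16.6400
rho = Cov/(sqrt(VarX)*sqrt(VarY)) = 0.4089

0.4089


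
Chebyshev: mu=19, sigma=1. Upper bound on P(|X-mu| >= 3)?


k = 3/1 = 3
Chebyshev: P(|X-mu| >= k*sigma) <= 1/k^2 = 1/3^2 = 1/9

1/9


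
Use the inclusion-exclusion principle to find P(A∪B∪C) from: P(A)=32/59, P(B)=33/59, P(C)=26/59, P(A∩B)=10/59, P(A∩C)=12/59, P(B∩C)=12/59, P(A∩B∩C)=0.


P(A∪B∪C) = P(A)+P(B)+P(C) - P(AB)-P(AC)-P(BC) + P(ABC)
= 32/59+33/59+26/59 - 10/59-12/59-12/59 + 0
= 57/59

57/59


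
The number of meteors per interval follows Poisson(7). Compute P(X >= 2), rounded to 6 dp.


P(X>=2) = 1 - P(X<=1) = 1 - (e^(-7)*7^0/0! + e^(-7)*7^1/1!)
≈ 1 - (0.0009118820 + 0.0063831738)
= 1 - 0.0072950558 = 0.9927049442
≈ 0.992705

0.992705


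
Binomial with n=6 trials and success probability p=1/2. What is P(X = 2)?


P(X=2) = C(6,2) * p^2 * (1-p)^4
= 15 * 1/4 * 1/16
= 15/64

15/64


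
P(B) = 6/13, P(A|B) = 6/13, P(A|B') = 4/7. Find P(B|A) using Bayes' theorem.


P(A) = P(A|B)P(B) + P(A|B')P(B') = 6/13*6/13 + 4/7*7/13 = 88/169
P(B|A) = P(A|B)P(B)/P(A) = (36/169)/(88/169) = 9/22

9/22


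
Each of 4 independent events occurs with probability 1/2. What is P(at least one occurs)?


P(at least one) = 1 - P(none)
P(none) = (1 - 1/2)^4 = (1/2)^4 = 1/16
P(at least one) = 1 - 1/16 = 15/16

15/16


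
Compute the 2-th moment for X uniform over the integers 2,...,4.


E[X^2] = (1/3) * sum(x^2 for x=2..4)
= 29/3

29/3


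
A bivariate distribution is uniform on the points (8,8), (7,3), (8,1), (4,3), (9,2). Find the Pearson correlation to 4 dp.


Cov(X,Y) = 0.1200, Var(X) = 2.9600, Var(Y) = 5.8400
rho = Cov/(sqrt(VarX)*sqrt(VarY)) = 0.0289

0.0289


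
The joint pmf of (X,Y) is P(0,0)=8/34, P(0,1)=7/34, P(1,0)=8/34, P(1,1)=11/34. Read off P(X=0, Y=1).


Read from table: P(X=0, Y=1) = 7/34

7/34


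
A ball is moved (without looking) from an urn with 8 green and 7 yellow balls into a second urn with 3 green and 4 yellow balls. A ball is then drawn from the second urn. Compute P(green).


P(transfer green) = 8/15; P(transfer yellow) = 7/15
If green transferred: Urn II has 4 green of 8, so P(green|green moved) = 1/2
If yellow transferred: Urn II has 3 green of 8, so P(green|yellow moved) = 3/8
By total probability: P(green) = 8/15*1/2 + 7/15*3/8 = 53/120

53/120


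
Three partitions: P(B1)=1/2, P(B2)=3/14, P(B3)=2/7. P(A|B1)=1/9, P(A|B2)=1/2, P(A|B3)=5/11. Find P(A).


P(A) = P(A|B1)P(B1) + P(A|B2)P(B2) + P(A|B3)P(B3)
= 1/9*1/2 + 1/2*3/14 + 5/11*2/7
= 1/18 + 3/28 + 10/77 = 811/2772

811/2772


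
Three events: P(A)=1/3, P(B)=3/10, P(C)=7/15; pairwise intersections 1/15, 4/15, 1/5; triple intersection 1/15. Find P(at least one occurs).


P(A∪B∪C) = P(A)+P(B)+P(C) - P(AB)-P(AC)-P(BC) + P(ABC)
= 1/3+3/10+7/15 - 1/15-4/15-1/5 + 1/15
= 19/30

19/30


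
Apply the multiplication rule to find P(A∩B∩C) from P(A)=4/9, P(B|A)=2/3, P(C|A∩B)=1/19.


P(A∩B∩C) = P(A) * P(B|A) * P(C|A∩B)
= 4/9 * 2/3 * 1/19
= 8/27 * 1/19 = 8/513

8/513


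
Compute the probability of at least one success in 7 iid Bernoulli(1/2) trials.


P(at least one) = 1 - P(none)
P(none) = (1 - 1/2)^7 = (1/2)^7 = 1/128
P(at least one) = 1 - 1/128 = 127/128

127/128


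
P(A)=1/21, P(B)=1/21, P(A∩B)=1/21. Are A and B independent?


P(A)*P(B) = 1/21*1/21 = 1/441
P(A∩B) = 1/21 != 1/441, so not independent

No, A and B are not independent


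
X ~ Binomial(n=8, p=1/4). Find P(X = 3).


P(X=3) = C(8,3) * p^3 * (1-p)^5
= 56 * 1/64 * 243/1024
= 1701/8192

1701/8192


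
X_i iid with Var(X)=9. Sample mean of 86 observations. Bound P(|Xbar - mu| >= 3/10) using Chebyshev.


Var(Xbar) = Var(X)/n = 9/86
Chebyshev: P(|Xbar-mu| >= 3/10) <= Var(Xbar)/(3/10)^2 = (9/86)/(9/100) = 50/43
Bound exceeds 1, so trivial bound: 1

1


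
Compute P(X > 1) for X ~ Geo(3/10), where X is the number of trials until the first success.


P(X > 1) = P(first 1 trials all fail) = (1-p)^1 = (7/10)^1 = 7/10

7/10


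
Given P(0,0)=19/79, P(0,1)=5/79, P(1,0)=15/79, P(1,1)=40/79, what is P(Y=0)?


P(Y=0) = P(0,0)+P(1,0) = 19/79 + 15/79 = 34/79

34/79


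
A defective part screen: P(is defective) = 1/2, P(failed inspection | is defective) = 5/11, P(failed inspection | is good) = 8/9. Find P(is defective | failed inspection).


P(A) = P(A|B)P(B) + P(A|B')P(B') = 5/11*1/2 + 8/9*1/2 = 133/198
P(B|A) = P(A|B)P(B)/P(A) = (5/22)/(133/198) = 45/133

45/133


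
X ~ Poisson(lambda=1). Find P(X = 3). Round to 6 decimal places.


P(X=3) = e^(-1) * 1^3 / 3!
≈ 0.3678794412 * 1 / 6
≈ 0.061313

0.061313


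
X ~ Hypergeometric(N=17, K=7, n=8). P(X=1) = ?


P(X=1) = C(7,1)*C(10,7) / C(17,8)
= 7*120 / 24310
= 840/24310 = 84/2431

84/2431


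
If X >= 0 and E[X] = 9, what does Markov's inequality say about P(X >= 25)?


Markov: P(X >= a) <= E[X]/a
P(X >= 25) <= 9/25

9/25


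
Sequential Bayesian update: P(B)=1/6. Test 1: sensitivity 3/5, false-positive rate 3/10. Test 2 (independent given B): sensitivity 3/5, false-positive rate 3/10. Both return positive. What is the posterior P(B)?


After test 1: P(+) = 3/5*1/6 + 3/10*5/6 = 7/20
P(B|+) = (1/10)/(7/20) = 2/7
After test 2 (use post1 as new prior): P(+) = 3/5*2/7 + 3/10*5/7 = 27/70
P(B|+,+) = (6/35)/(27/70) = 4/9

4/9


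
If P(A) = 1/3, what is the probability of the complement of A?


P(A') = 1 - P(A) = 1 - 1/3 = 2/3

2/3


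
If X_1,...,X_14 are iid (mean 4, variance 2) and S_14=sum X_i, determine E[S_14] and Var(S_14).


E[S_n] = n*mu = 14*4 = 56
Var(S_n) = n*sigma^2 = 14*2 = 28

E[S_14]=56, Var(S_14)=28


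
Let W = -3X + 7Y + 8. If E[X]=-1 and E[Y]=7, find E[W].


E[-3X + 7Y + 8] = -3*E[X] + 7*E[Y] + 8
= (-3)*(-1) + (7)*(7) + (8)
= 3 + 49 + 8 = 60

60


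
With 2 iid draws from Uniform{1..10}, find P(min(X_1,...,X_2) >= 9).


P(min >= 9) = P(all X_i >= 9) = (P(X_1 >= 9))^2
= (2/10)^2 = (1/5)^2 = 1/25

1/25


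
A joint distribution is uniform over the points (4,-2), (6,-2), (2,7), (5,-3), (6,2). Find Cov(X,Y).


E[X]=23/5, E[Y]=2/5, E[XY]=-9/5
Cov(X,Y) = E[XY] - E[X]E[Y] = -9/5 - 23/5*2/5 = -91/25

-91/25


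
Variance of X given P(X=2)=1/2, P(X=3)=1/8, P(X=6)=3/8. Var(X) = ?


E[X] = 29/8, E[X^2] = 133/8
Var(X) = E[X^2] - (E[X])^2 = 133/8 - (29/8)^2 = 223/64

223/64


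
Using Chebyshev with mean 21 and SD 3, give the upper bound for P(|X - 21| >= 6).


k = 6/3 = 2
Chebyshev: P(|X-mu| >= k*sigma) <= 1/k^2 = 1/2^2 = 1/4

1/4


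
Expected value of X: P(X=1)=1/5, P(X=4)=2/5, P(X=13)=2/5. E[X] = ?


E[X] = sum(x * P(x))
= 1*1/5 + 4*2/5 + 13*2/5
= 7

7


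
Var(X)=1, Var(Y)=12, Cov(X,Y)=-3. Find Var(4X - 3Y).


Var(4X - 3Y) = 4^2*Var(X) + (-3)^2*Var(Y) + 2*4*(-3)*Cov(X,Y)
= 16*1 + 9*12 - 24*(-3)
= 16 + 108 + 72 = 196

196


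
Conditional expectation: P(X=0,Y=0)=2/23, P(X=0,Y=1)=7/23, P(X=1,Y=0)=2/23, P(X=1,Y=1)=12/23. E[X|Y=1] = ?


P(Y=1) = 19/23
E[X|Y=1] = (0*7 + 1*12)/19 = 12/19

12/19


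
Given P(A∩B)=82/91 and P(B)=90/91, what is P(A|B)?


P(A|B) = P(A∩B)/P(B) = (164/182)/(180/182) = 164/180 = 41/45

41/45


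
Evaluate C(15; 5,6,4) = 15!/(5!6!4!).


15! = 1307674368000
Denominator: 5!=120 * 6!=720 * 4!=24
Coefficient = 1307674368000 / 2073600 = 630630

630630


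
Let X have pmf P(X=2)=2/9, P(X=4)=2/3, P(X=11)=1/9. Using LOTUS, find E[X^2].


E[X^2] = sum(g(x)*P(x))
= 4*2/9 + 16*2/3 + 121*1/9
= 25

25


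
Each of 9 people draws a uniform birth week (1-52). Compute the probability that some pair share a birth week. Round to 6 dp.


P(all different) = prod((52-i)/52 for i=0..8) = 0.480255
P(at least one match) = 1 - 0.480255 = 0.519745

0.519745


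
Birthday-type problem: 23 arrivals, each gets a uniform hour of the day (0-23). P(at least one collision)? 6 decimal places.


P(all different) = prod((24-i)/24 for i=0..22) = 0.000000
P(at least one match) = 1 - 0.000000 = 1.000000

1.000000


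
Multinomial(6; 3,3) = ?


6! = 720
Denominator: 3!=6 * 3!=6
Coefficient = 720 / 36 = 20

20


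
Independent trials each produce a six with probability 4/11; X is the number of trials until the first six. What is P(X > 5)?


P(X > 5) = P(first 5 trials all fail) = (1-p)^5 = (7/11)^5 = 16807/161051

16807/161051


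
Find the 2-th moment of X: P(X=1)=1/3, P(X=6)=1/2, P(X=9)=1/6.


E[X^2] = sum(x^2 * P(x))
= 1*1/3 + 36*1/2 + 81*1/6
= 191/6

191/6


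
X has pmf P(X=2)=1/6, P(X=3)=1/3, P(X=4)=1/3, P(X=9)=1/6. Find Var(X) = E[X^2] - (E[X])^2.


E[X] = 25/6, E[X^2] = 45/2
Var(X) = E[X^2] - (E[X])^2 = 45/2 - (25/6)^2 = 185/36

185/36


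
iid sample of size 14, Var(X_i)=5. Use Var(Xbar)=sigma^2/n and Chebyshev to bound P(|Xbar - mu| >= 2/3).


Var(Xbar) = Var(X)/n = 5/14
Chebyshev: P(|Xbar-mu| >= 2/3) <= Var(Xbar)/(2/3)^2 = (5/14)/(4/9) = 45/56

45/56


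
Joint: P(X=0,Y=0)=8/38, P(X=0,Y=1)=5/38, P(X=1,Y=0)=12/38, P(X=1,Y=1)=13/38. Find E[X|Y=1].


P(Y=1) = 18/38
E[X|Y=1] = (0*5 + 1*13)/18 = 13/18

13/18


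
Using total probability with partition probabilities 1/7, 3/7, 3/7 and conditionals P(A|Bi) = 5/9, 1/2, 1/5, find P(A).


P(A) = P(A|B1)P(B1) + P(A|B2)P(B2) + P(A|B3)P(B3)
= 5/9*1/7 + 1/2*3/7 + 1/5*3/7
= 5/63 + 3/14 + 3/35 = 239/630

239/630


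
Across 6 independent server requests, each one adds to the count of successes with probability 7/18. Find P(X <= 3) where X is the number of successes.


P(X<=3) = P(X=0) + P(X=1) + P(X=2) + P(X=3)
= 1771561/34012224 + 1127357/5668704 + 3587045/11337408 + 2282665/8503056
= 14213749/17006112

14213749/17006112


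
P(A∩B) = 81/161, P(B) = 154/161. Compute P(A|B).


P(A|B) = P(A∩B)/P(B) = (81/161)/(154/161) = 81/154

81/154


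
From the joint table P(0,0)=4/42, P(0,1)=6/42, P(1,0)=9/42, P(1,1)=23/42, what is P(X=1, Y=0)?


Read from table: P(X=1, Y=0) = 9/42 = 3/14

3/14


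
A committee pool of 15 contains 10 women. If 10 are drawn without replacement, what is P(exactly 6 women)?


P(X=6) = C(10,6)*C(5,4) / C(15,10)
= 210*5 / 3003
= 1050/3003 = 50/143

50/143


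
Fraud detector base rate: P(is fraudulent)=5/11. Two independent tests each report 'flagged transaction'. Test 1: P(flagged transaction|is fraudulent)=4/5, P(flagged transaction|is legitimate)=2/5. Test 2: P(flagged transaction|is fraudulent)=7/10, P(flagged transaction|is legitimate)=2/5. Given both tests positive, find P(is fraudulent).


After test 1: P(+) = 4/5*5/11 + 2/5*6/11 = 32/55
P(B|+) = (4/11)/(32/55) = 5/8
After test 2 (use post1 as new prior): P(+) = 7/10*5/8 + 2/5*3/8 = 47/80
P(B|+,+) = (7/16)/(47/80) = 35/47

35/47


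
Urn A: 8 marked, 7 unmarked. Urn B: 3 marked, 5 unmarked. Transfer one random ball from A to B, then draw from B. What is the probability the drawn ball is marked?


P(transfer marked) = 8/15; P(transfer unmarked) = 7/15
If marked transferred: Urn II has 4 marked of 9, so P(marked|marked moved) = 4/9
If unmarked transferred: Urn II has 3 marked of 9, so P(marked|unmarked moved) = 1/3
By total probability: P(marked) = 8/15*4/9 + 7/15*1/3 = 53/135

53/135


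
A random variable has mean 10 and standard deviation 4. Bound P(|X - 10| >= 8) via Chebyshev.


k = 8/4 = 2
Chebyshev: P(|X-mu| >= k*sigma) <= 1/k^2 = 1/2^2 = 1/4

1/4


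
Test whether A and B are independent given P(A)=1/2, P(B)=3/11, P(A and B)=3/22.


P(A)*P(B) = 1/2*3/11 = 3/22
P(A∩B) = 3/22, which equals P(A)P(B), so independent

Yes, A and B are independent


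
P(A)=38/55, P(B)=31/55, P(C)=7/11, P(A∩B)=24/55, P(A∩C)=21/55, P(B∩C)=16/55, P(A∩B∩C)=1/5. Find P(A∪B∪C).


P(A∪B∪C) = P(A)+P(B)+P(C) - P(AB)-P(AC)-P(BC) + P(ABC)
= 38/55+31/55+7/11 - 24/55-21/55-16/55 + 1/5
= 54/55

54/55


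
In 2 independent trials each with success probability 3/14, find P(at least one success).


P(at least one) = 1 - P(none)
P(none) = (1 - 3/14)^2 = (11/14)^2 = 121/196
P(at least one) = 1 - 121/196 = 75/196

75/196


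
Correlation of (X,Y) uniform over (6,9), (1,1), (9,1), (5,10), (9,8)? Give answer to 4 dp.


Cov(X,Y) = 2.4000, Var(X) = 8.8000, Var(Y) = 15.7600
rho = Cov/(sqrt(VarX)*sqrt(VarY)) = 0.2038

0.2038


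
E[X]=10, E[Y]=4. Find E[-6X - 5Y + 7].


E[-6X - 5Y + 7] = -6*E[X] - 5*E[Y] + 7
= (-6)*(10) + (-5)*(4) + (7)
= -60 - 20 + 7 = -73

-73


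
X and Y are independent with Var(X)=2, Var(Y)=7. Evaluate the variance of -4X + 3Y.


Independence => Cov(X,Y)=0
Var(-4X + 3Y) = (-4)^2*Var(X) + 3^2*Var(Y)
= 16*2 + 9*7 = 95

95


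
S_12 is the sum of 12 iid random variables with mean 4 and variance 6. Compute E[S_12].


E[S_n] = n*E[X_1] = 12*4 = 48

48


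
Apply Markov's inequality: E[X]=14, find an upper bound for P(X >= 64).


Markov: P(X >= a) <= E[X]/a
P(X >= 64) <= 14/64 = 7/32

7/32


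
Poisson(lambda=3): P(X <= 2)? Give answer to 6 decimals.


P(X<=2) = e^(-3)*3^0/0! + e^(-3)*3^1/1! + e^(-3)*3^2/2!
≈ 0.0497870684 + 0.1493612051 + 0.2240418077
= 0.4231900812
≈ 0.423190

0.423190


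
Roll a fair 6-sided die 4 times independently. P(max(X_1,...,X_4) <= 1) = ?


P(max <= 1) = P(all X_i <= 1) = (P(X_1 <= 1))^4
= (1/6)^4 = 1/1296

1/1296


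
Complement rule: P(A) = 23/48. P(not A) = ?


P(A') = 1 - P(A) = 1 - 23/48 = 25/48

25/48


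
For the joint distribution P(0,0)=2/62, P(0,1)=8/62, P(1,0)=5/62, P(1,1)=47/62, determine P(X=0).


P(X=0) = P(0,0)+P(0,1) = 2/62 + 8/62 = 10/62 = 5/31

5/31


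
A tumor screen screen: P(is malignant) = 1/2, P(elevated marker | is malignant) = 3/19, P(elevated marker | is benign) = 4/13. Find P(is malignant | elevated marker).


P(A) = P(A|B)P(B) + P(A|B')P(B') = 3/19*1/2 + 4/13*1/2 = 115/494
P(B|A) = P(A|B)P(B)/P(A) = (3/38)/(115/494) = 39/115

39/115


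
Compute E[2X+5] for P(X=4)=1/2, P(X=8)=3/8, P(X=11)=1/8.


E[2X+5] = sum(g(x)*P(x))
= 13*1/2 + 21*3/8 + 27*1/8
= 71/4

71/4
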